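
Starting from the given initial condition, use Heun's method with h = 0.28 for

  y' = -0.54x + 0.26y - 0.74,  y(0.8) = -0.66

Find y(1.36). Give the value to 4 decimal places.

Heun: k1 = f(x_n, y_n); k2 = f(x_n + h, y_n + h·k1); y_{n+1} = y_n + (h/2)·(k1 + k2).
x=0.800000, y=-0.660000:
  k1 = f(0.800000, -0.660000) = -1.343600
  k2 = f(1.080000, -1.036208) = -1.592614
  y ← -0.660000 + (0.28/2)·(-1.343600 + (-1.592614)) = -1.071070
x=1.080000, y=-1.071070:
  k1 = f(1.080000, -1.071070) = -1.601678
  k2 = f(1.360000, -1.519540) = -1.869480
  y ← -1.071070 + (0.28/2)·(-1.601678 + (-1.869480)) = -1.557032
y(1.36) ≈ -1.5570

-1.5570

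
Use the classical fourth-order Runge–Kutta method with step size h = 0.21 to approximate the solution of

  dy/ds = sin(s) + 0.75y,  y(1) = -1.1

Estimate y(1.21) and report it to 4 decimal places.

RK4: k1 = f(s_n, y_n); k2 = f(s_n + h/2, y_n + (h/2)·k1); k3 = f(s_n + h/2, y_n + (h/2)·k2); k4 = f(s_n + h, y_n + h·k3); y_{n+1} = y_n + (h/6)·(k1 + 2k2 + 2k3 + k4).
s=1.000000, y=-1.100000:
  k1 = f(1.000000, -1.100000) = 0.016471
  k2 = f(1.105000, -1.098271) = 0.069761
  k3 = f(1.105000, -1.092675) = 0.073958
  k4 = f(1.210000, -1.084469) = 0.122264
  y ← -1.100000 + (0.21/6)·(k1 + 2k2 + 2k3 + k4) = -1.085084
y(1.21) ≈ -1.0851

-1.0851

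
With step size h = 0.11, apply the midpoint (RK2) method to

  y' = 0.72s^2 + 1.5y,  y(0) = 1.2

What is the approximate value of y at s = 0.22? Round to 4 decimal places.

1.6695

Midpoint: k1 = f(s_n, y_n); k2 = f(s_n + h/2, y_n + (h/2)·k1); y_{n+1} = y_n + h·k2.
s=0.000000, y=1.200000:
  k1 = f(0.000000, 1.200000) = 1.800000
  k2 = f(0.055000, 1.299000) = 1.950678
  y ← 1.200000 + 0.11·1.950678 = 1.414575
s=0.110000, y=1.414575:
  k1 = f(0.110000, 1.414575) = 2.130574
  k2 = f(0.165000, 1.531756) = 2.317236
  y ← 1.414575 + 0.11·2.317236 = 1.669471
y(0.22) ≈ 1.6695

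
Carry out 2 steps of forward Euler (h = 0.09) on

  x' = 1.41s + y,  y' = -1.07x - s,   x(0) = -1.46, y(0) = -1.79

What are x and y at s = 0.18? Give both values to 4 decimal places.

-1.7581, -1.5014

Euler on (x,y): x_{n+1} = x_n + h·x', y_{n+1} = y_n + h·y'.
0.000000: (-1.460000, -1.790000); f=(-1.790000, 1.562200) → (-1.621100, -1.649402)
0.090000: (-1.621100, -1.649402); f=(-1.522502, 1.644577) → (-1.758125, -1.501390)
(x(0.18), y(0.18)) ≈ (-1.7581, -1.5014)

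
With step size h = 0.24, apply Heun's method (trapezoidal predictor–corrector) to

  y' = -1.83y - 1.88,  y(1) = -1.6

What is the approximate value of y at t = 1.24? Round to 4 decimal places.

Heun: k1 = f(t_n, y_n); k2 = f(t_n + h, y_n + h·k1); y_{n+1} = y_n + (h/2)·(k1 + k2).
t=1.000000, y=-1.600000:
  k1 = f(1.000000, -1.600000) = 1.048000
  k2 = f(1.240000, -1.348480) = 0.587718
  y ← -1.600000 + (0.24/2)·(1.048000 + 0.587718) = -1.403714
y(1.24) ≈ -1.4037

-1.4037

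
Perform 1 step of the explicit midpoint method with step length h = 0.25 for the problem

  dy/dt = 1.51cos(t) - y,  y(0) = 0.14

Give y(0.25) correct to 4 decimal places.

0.4367

Midpoint: k1 = f(t_n, y_n); k2 = f(t_n + h/2, y_n + (h/2)·k1); y_{n+1} = y_n + h·k2.
t=0.000000, y=0.140000:
  k1 = f(0.000000, 0.140000) = 1.370000
  k2 = f(0.125000, 0.311250) = 1.186968
  y ← 0.140000 + 0.25·1.186968 = 0.436742
y(0.25) ≈ 0.4367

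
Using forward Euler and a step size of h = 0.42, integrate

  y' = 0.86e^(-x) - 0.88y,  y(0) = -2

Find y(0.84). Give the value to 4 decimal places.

Euler: y_{n+1} = y_n + h·f(x_n, y_n).
x=0.000000, y=-2.000000: f=2.620000 → y ← -2.000000 + 0.42·2.620000 = -0.899600
x=0.420000, y=-0.899600: f=1.356708 → y ← -0.899600 + 0.42·1.356708 = -0.329783
y(0.84) ≈ -0.3298

-0.3298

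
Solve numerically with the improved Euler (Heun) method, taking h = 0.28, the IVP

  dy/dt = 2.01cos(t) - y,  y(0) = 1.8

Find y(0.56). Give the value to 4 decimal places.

1.8298

Heun: k1 = f(t_n, y_n); k2 = f(t_n + h, y_n + h·k1); y_{n+1} = y_n + (h/2)·(k1 + k2).
t=0.000000, y=1.800000:
  k1 = f(0.000000, 1.800000) = 0.210000
  k2 = f(0.280000, 1.858800) = 0.072921
  y ← 1.800000 + (0.28/2)·(0.210000 + 0.072921) = 1.839609
t=0.280000, y=1.839609:
  k1 = f(0.280000, 1.839609) = 0.092112
  k2 = f(0.560000, 1.865400) = -0.162418
  y ← 1.839609 + (0.28/2)·(0.092112 + (-0.162418)) = 1.829766
y(0.56) ≈ 1.8298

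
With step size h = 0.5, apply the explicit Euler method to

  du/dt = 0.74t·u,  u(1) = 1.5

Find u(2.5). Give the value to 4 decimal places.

Euler: u_{n+1} = u_n + h·f(t_n, u_n).
t=1.000000, u=1.500000: f=1.110000 → u ← 1.500000 + 0.5·1.110000 = 2.055000
t=1.500000, u=2.055000: f=2.281050 → u ← 2.055000 + 0.5·2.281050 = 3.195525
t=2.000000, u=3.195525: f=4.729377 → u ← 3.195525 + 0.5·4.729377 = 5.560213
u(2.5) ≈ 5.5602

5.5602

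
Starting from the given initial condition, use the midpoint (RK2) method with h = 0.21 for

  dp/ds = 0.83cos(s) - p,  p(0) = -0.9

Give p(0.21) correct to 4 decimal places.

Midpoint: k1 = f(s_n, p_n); k2 = f(s_n + h/2, p_n + (h/2)·k1); p_{n+1} = p_n + h·k2.
s=0.000000, p=-0.900000:
  k1 = f(0.000000, -0.900000) = 1.730000
  k2 = f(0.105000, -0.718350) = 1.543779
  p ← -0.900000 + 0.21·1.543779 = -0.575806
p(0.21) ≈ -0.5758

-0.5758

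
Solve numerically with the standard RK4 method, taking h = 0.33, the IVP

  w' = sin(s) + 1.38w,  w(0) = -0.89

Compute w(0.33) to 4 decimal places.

RK4: k1 = f(s_n, w_n); k2 = f(s_n + h/2, w_n + (h/2)·k1); k3 = f(s_n + h/2, w_n + (h/2)·k2); k4 = f(s_n + h, w_n + h·k3); w_{n+1} = w_n + (h/6)·(k1 + 2k2 + 2k3 + k4).
s=0.000000, w=-0.890000:
  k1 = f(0.000000, -0.890000) = -1.228200
  k2 = f(0.165000, -1.092653) = -1.343609
  k3 = f(0.165000, -1.111695) = -1.369887
  k4 = f(0.330000, -1.342063) = -1.528004
  w ← -0.890000 + (0.33/6)·(k1 + 2k2 + 2k3 + k4) = -1.340076
w(0.33) ≈ -1.3401

-1.3401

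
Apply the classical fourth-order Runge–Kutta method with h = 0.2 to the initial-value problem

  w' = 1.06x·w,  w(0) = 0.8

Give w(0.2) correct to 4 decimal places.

0.8171

RK4: k1 = f(x_n, w_n); k2 = f(x_n + h/2, w_n + (h/2)·k1); k3 = f(x_n + h/2, w_n + (h/2)·k2); k4 = f(x_n + h, w_n + h·k3); w_{n+1} = w_n + (h/6)·(k1 + 2k2 + 2k3 + k4).
x=0.000000, w=0.800000:
  k1 = f(0.000000, 0.800000) = 0.000000
  k2 = f(0.100000, 0.800000) = 0.084800
  k3 = f(0.100000, 0.808480) = 0.085699
  k4 = f(0.200000, 0.817140) = 0.173234
  w ← 0.800000 + (0.2/6)·(k1 + 2k2 + 2k3 + k4) = 0.817141
w(0.2) ≈ 0.8171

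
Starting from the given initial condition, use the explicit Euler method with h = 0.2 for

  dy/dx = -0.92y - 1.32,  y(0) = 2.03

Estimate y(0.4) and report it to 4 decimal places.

0.8723

Euler: y_{n+1} = y_n + h·f(x_n, y_n).
x=0.000000, y=2.030000: f=-3.187600 → y ← 2.030000 + 0.2·(-3.187600) = 1.392480
x=0.200000, y=1.392480: f=-2.601082 → y ← 1.392480 + 0.2·(-2.601082) = 0.872264
y(0.4) ≈ 0.8723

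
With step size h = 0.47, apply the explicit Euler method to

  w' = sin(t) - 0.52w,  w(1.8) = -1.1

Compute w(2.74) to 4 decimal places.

0.0775

Euler: w_{n+1} = w_n + h·f(t_n, w_n).
t=1.800000, w=-1.100000: f=1.545848 → w ← -1.100000 + 0.47·1.545848 = -0.373452
t=2.270000, w=-0.373452: f=0.959550 → w ← -0.373452 + 0.47·0.959550 = 0.077537
w(2.74) ≈ 0.0775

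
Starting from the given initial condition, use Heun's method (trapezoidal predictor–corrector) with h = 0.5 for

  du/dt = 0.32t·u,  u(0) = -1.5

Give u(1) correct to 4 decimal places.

-1.7572

Heun: k1 = f(t_n, u_n); k2 = f(t_n + h, u_n + h·k1); u_{n+1} = u_n + (h/2)·(k1 + k2).
t=0.000000, u=-1.500000:
  k1 = f(0.000000, -1.500000) = 0.000000
  k2 = f(0.500000, -1.500000) = -0.240000
  u ← -1.500000 + (0.5/2)·(0.000000 + (-0.240000)) = -1.560000
t=0.500000, u=-1.560000:
  k1 = f(0.500000, -1.560000) = -0.249600
  k2 = f(1.000000, -1.684800) = -0.539136
  u ← -1.560000 + (0.5/2)·(-0.249600 + (-0.539136)) = -1.757184
u(1) ≈ -1.7572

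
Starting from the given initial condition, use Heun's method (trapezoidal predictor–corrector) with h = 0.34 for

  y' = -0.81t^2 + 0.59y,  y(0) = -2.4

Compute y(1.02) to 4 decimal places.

-4.7102

Heun: k1 = f(t_n, y_n); k2 = f(t_n + h, y_n + h·k1); y_{n+1} = y_n + (h/2)·(k1 + k2).
t=0.000000, y=-2.400000:
  k1 = f(0.000000, -2.400000) = -1.416000
  k2 = f(0.340000, -2.881440) = -1.793686
  y ← -2.400000 + (0.34/2)·(-1.416000 + (-1.793686)) = -2.945647
t=0.340000, y=-2.945647:
  k1 = f(0.340000, -2.945647) = -1.831567
  k2 = f(0.680000, -3.568379) = -2.479888
  y ← -2.945647 + (0.34/2)·(-1.831567 + (-2.479888)) = -3.678594
t=0.680000, y=-3.678594:
  k1 = f(0.680000, -3.678594) = -2.544914
  k2 = f(1.020000, -4.543865) = -3.523604
  y ← -3.678594 + (0.34/2)·(-2.544914 + (-3.523604)) = -4.710242
y(1.02) ≈ -4.7102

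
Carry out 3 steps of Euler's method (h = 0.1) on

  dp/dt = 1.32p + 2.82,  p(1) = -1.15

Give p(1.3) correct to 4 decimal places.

Euler: p_{n+1} = p_n + h·f(t_n, p_n).
t=1.000000, p=-1.150000: f=1.302000 → p ← -1.150000 + 0.1·1.302000 = -1.019800
t=1.100000, p=-1.019800: f=1.473864 → p ← -1.019800 + 0.1·1.473864 = -0.872414
t=1.200000, p=-0.872414: f=1.668414 → p ← -0.872414 + 0.1·1.668414 = -0.705572
p(1.3) ≈ -0.7056

-0.7056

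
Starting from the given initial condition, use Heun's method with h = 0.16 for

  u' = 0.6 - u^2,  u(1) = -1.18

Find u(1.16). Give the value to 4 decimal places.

Heun: k1 = f(t_n, u_n); k2 = f(t_n + h, u_n + h·k1); u_{n+1} = u_n + (h/2)·(k1 + k2).
t=1.000000, u=-1.180000:
  k1 = f(1.000000, -1.180000) = -0.792400
  k2 = f(1.160000, -1.306784) = -1.107684
  u ← -1.180000 + (0.16/2)·(-0.792400 + (-1.107684)) = -1.332007
u(1.16) ≈ -1.3320

-1.3320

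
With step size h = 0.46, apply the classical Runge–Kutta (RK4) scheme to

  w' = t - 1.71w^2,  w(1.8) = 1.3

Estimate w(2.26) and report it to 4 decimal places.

1.1658

RK4: k1 = f(t_n, w_n); k2 = f(t_n + h/2, w_n + (h/2)·k1); k3 = f(t_n + h/2, w_n + (h/2)·k2); k4 = f(t_n + h, w_n + h·k3); w_{n+1} = w_n + (h/6)·(k1 + 2k2 + 2k3 + k4).
t=1.800000, w=1.300000:
  k1 = f(1.800000, 1.300000) = -1.089900
  k2 = f(2.030000, 1.049323) = 0.147155
  k3 = f(2.030000, 1.333846) = -1.012337
  k4 = f(2.260000, 0.834325) = 1.069672
  w ← 1.300000 + (0.46/6)·(k1 + 2k2 + 2k3 + k4) = 1.165788
w(2.26) ≈ 1.1658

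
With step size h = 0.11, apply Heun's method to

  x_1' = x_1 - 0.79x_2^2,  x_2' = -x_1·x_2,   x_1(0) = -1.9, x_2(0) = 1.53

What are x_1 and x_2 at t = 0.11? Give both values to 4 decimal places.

-2.3821, 1.9251

Heun on (x_1,x_2): k1 = f(t_n, state_n); k2 = f(t_n + h, state_n + h·k1); state_{n+1} = state_n + (h/2)·(k1 + k2).
0.000000: (-1.900000, 1.530000)
  k1 = (-3.749311, 2.907000)
  predictor → (-2.312424, 1.849770)
  k2 = (-5.015527, 4.277453)
  → (-2.382066, 1.925145)
(x_1(0.11), x_2(0.11)) ≈ (-2.3821, 1.9251)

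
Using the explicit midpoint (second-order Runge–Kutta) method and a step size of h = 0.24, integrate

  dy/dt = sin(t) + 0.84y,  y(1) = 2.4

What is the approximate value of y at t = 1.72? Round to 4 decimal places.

5.3103

Midpoint: k1 = f(t_n, y_n); k2 = f(t_n + h/2, y_n + (h/2)·k1); y_{n+1} = y_n + h·k2.
t=1.000000, y=2.400000:
  k1 = f(1.000000, 2.400000) = 2.857471
  k2 = f(1.120000, 2.742897) = 3.204134
  y ← 2.400000 + 0.24·3.204134 = 3.168992
t=1.240000, y=3.168992:
  k1 = f(1.240000, 3.168992) = 3.607737
  k2 = f(1.360000, 3.601921) = 4.003478
  y ← 3.168992 + 0.24·4.003478 = 4.129827
t=1.480000, y=4.129827:
  k1 = f(1.480000, 4.129827) = 4.464935
  k2 = f(1.600000, 4.665619) = 4.918694
  y ← 4.129827 + 0.24·4.918694 = 5.310313
y(1.72) ≈ 5.3103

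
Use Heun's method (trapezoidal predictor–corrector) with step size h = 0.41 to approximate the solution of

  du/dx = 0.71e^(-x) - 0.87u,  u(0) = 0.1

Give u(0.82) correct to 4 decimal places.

0.3107

Heun: k1 = f(x_n, u_n); k2 = f(x_n + h, u_n + h·k1); u_{n+1} = u_n + (h/2)·(k1 + k2).
x=0.000000, u=0.100000:
  k1 = f(0.000000, 0.100000) = 0.623000
  k2 = f(0.410000, 0.355430) = 0.161968
  u ← 0.100000 + (0.41/2)·(0.623000 + 0.161968) = 0.260918
x=0.410000, u=0.260918:
  k1 = f(0.410000, 0.260918) = 0.244193
  k2 = f(0.820000, 0.361037) = -0.001396
  u ← 0.260918 + (0.41/2)·(0.244193 + (-0.001396)) = 0.310692
u(0.82) ≈ 0.3107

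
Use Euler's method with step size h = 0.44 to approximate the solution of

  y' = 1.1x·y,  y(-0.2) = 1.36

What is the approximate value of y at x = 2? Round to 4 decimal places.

4.9318

Euler: y_{n+1} = y_n + h·f(x_n, y_n).
x=-0.200000, y=1.360000: f=-0.299200 → y ← 1.360000 + 0.44·(-0.299200) = 1.228352
x=0.240000, y=1.228352: f=0.324285 → y ← 1.228352 + 0.44·0.324285 = 1.371037
x=0.680000, y=1.371037: f=1.025536 → y ← 1.371037 + 0.44·1.025536 = 1.822273
x=1.120000, y=1.822273: f=2.245041 → y ← 1.822273 + 0.44·2.245041 = 2.810091
x=1.560000, y=2.810091: f=4.822116 → y ← 2.810091 + 0.44·4.822116 = 4.931822
y(2) ≈ 4.9318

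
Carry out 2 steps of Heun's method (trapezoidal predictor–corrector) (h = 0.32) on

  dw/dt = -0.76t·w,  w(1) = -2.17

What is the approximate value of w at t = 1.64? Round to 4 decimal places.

-1.1565

Heun: k1 = f(t_n, w_n); k2 = f(t_n + h, w_n + h·k1); w_{n+1} = w_n + (h/2)·(k1 + k2).
t=1.000000, w=-2.170000:
  k1 = f(1.000000, -2.170000) = 1.649200
  k2 = f(1.320000, -1.642256) = 1.647511
  w ← -2.170000 + (0.32/2)·(1.649200 + 1.647511) = -1.642526
t=1.320000, w=-1.642526:
  k1 = f(1.320000, -1.642526) = 1.647782
  k2 = f(1.640000, -1.115236) = 1.390030
  w ← -1.642526 + (0.32/2)·(1.647782 + 1.390030) = -1.156476
w(1.64) ≈ -1.1565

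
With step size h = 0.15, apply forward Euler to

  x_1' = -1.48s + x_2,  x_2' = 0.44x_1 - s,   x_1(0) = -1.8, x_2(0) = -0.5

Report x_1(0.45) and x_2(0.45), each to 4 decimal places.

Euler on (x_1,x_2): x_1_{n+1} = x_1_n + h·x_1', x_2_{n+1} = x_2_n + h·x_2'.
0.000000: (-1.800000, -0.500000); f=(-0.500000, -0.792000) → (-1.875000, -0.618800)
0.150000: (-1.875000, -0.618800); f=(-0.840800, -0.975000) → (-2.001120, -0.765050)
0.300000: (-2.001120, -0.765050); f=(-1.209050, -1.180493) → (-2.182477, -0.942124)
(x_1(0.45), x_2(0.45)) ≈ (-2.1825, -0.9421)

-2.1825, -0.9421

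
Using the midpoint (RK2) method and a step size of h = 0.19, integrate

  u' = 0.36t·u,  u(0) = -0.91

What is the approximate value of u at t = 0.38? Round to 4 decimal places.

-0.9339

Midpoint: k1 = f(t_n, u_n); k2 = f(t_n + h/2, u_n + (h/2)·k1); u_{n+1} = u_n + h·k2.
t=0.000000, u=-0.910000:
  k1 = f(0.000000, -0.910000) = 0.000000
  k2 = f(0.095000, -0.910000) = -0.031122
  u ← -0.910000 + 0.19·(-0.031122) = -0.915913
t=0.190000, u=-0.915913:
  k1 = f(0.190000, -0.915913) = -0.062648
  k2 = f(0.285000, -0.921865) = -0.094583
  u ← -0.915913 + 0.19·(-0.094583) = -0.933884
u(0.38) ≈ -0.9339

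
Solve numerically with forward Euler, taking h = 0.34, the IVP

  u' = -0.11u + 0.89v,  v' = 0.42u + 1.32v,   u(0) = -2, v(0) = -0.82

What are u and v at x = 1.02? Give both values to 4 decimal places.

-3.1830, -3.9052

Euler on (u,v): u_{n+1} = u_n + h·u', v_{n+1} = v_n + h·v'.
0.000000: (-2.000000, -0.820000); f=(-0.509800, -1.922400) → (-2.173332, -1.473616)
0.340000: (-2.173332, -1.473616); f=(-1.072452, -2.857973) → (-2.537966, -2.445327)
0.680000: (-2.537966, -2.445327); f=(-1.897165, -4.293777) → (-3.183002, -3.905211)
(u(1.02), v(1.02)) ≈ (-3.1830, -3.9052)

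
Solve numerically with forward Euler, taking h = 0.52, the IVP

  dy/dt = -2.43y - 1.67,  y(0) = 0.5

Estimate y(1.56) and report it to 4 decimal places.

Euler: y_{n+1} = y_n + h·f(t_n, y_n).
t=0.000000, y=0.500000: f=-2.885000 → y ← 0.500000 + 0.52·(-2.885000) = -1.000200
t=0.520000, y=-1.000200: f=0.760486 → y ← -1.000200 + 0.52·0.760486 = -0.604747
t=1.040000, y=-0.604747: f=-0.200464 → y ← -0.604747 + 0.52·(-0.200464) = -0.708989
y(1.56) ≈ -0.7090

-0.7090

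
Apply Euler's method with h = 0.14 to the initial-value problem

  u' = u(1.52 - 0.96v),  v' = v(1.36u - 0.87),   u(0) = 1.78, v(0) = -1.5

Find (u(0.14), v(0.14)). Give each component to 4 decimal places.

Euler on (u,v): u_{n+1} = u_n + h·u', v_{n+1} = v_n + h·v'.
0.000000: (1.780000, -1.500000); f=(5.268800, -2.326200) → (2.517632, -1.825668)
(u(0.14), v(0.14)) ≈ (2.5176, -1.8257)

2.5176, -1.8257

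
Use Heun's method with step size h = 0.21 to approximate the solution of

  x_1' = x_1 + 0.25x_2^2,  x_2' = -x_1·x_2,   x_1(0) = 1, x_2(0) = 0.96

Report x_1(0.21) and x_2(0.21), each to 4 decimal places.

Heun on (x_1,x_2): k1 = f(s_n, state_n); k2 = f(s_n + h, state_n + h·k1); state_{n+1} = state_n + (h/2)·(k1 + k2).
0.000000: (1.000000, 0.960000)
  k1 = (1.230400, -0.960000)
  predictor → (1.258384, 0.758400)
  k2 = (1.402177, -0.954358)
  → (1.276421, 0.758992)
(x_1(0.21), x_2(0.21)) ≈ (1.2764, 0.7590)

1.2764, 0.7590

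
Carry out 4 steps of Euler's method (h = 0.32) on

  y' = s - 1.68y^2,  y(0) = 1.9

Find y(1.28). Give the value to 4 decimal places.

0.5334

Euler: y_{n+1} = y_n + h·f(s_n, y_n).
s=0.000000, y=1.900000: f=-6.064800 → y ← 1.900000 + 0.32·(-6.064800) = -0.040736
s=0.320000, y=-0.040736: f=0.317212 → y ← -0.040736 + 0.32·0.317212 = 0.060772
s=0.640000, y=0.060772: f=0.633795 → y ← 0.060772 + 0.32·0.633795 = 0.263586
s=0.960000, y=0.263586: f=0.843277 → y ← 0.263586 + 0.32·0.843277 = 0.533435
y(1.28) ≈ 0.5334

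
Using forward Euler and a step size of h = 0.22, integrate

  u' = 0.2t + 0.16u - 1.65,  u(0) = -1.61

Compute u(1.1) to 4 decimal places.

Euler: u_{n+1} = u_n + h·f(t_n, u_n).
t=0.000000, u=-1.610000: f=-1.907600 → u ← -1.610000 + 0.22·(-1.907600) = -2.029672
t=0.220000, u=-2.029672: f=-1.930748 → u ← -2.029672 + 0.22·(-1.930748) = -2.454436
t=0.440000, u=-2.454436: f=-1.954710 → u ← -2.454436 + 0.22·(-1.954710) = -2.884473
t=0.660000, u=-2.884473: f=-1.979516 → u ← -2.884473 + 0.22·(-1.979516) = -3.319966
t=0.880000, u=-3.319966: f=-2.005195 → u ← -3.319966 + 0.22·(-2.005195) = -3.761109
u(1.1) ≈ -3.7611

-3.7611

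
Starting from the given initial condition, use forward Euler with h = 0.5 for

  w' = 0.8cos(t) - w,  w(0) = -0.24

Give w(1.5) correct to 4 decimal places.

0.4616

Euler: w_{n+1} = w_n + h·f(t_n, w_n).
t=0.000000, w=-0.240000: f=1.040000 → w ← -0.240000 + 0.5·1.040000 = 0.280000
t=0.500000, w=0.280000: f=0.422066 → w ← 0.280000 + 0.5·0.422066 = 0.491033
t=1.000000, w=0.491033: f=-0.058791 → w ← 0.491033 + 0.5·(-0.058791) = 0.461637
w(1.5) ≈ 0.4616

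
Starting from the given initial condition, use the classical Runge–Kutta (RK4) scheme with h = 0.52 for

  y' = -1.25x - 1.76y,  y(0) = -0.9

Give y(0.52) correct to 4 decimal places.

RK4: k1 = f(x_n, y_n); k2 = f(x_n + h/2, y_n + (h/2)·k1); k3 = f(x_n + h/2, y_n + (h/2)·k2); k4 = f(x_n + h, y_n + h·k3); y_{n+1} = y_n + (h/6)·(k1 + 2k2 + 2k3 + k4).
x=0.000000, y=-0.900000:
  k1 = f(0.000000, -0.900000) = 1.584000
  k2 = f(0.260000, -0.488160) = 0.534162
  k3 = f(0.260000, -0.761118) = 1.014568
  k4 = f(0.520000, -0.372425) = 0.005468
  y ← -0.900000 + (0.52/6)·(k1 + 2k2 + 2k3 + k4) = -0.493800
y(0.52) ≈ -0.4938

-0.4938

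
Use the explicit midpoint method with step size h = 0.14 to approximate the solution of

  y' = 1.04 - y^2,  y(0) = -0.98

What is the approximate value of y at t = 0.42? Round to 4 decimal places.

Midpoint: k1 = f(t_n, y_n); k2 = f(t_n + h/2, y_n + (h/2)·k1); y_{n+1} = y_n + h·k2.
t=0.000000, y=-0.980000:
  k1 = f(0.000000, -0.980000) = 0.079600
  k2 = f(0.070000, -0.974428) = 0.090490
  y ← -0.980000 + 0.14·0.090490 = -0.967331
t=0.140000, y=-0.967331:
  k1 = f(0.140000, -0.967331) = 0.104270
  k2 = f(0.210000, -0.960032) = 0.118338
  y ← -0.967331 + 0.14·0.118338 = -0.950764
t=0.280000, y=-0.950764:
  k1 = f(0.280000, -0.950764) = 0.136048
  k2 = f(0.350000, -0.941241) = 0.154066
  y ← -0.950764 + 0.14·0.154066 = -0.929195
y(0.42) ≈ -0.9292

-0.9292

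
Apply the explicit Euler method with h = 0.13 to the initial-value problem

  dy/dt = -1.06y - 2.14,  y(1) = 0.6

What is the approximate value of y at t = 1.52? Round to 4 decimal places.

-0.5716

Euler: y_{n+1} = y_n + h·f(t_n, y_n).
t=1.000000, y=0.600000: f=-2.776000 → y ← 0.600000 + 0.13·(-2.776000) = 0.239120
t=1.130000, y=0.239120: f=-2.393467 → y ← 0.239120 + 0.13·(-2.393467) = -0.072031
t=1.260000, y=-0.072031: f=-2.063647 → y ← -0.072031 + 0.13·(-2.063647) = -0.340305
t=1.390000, y=-0.340305: f=-1.779277 → y ← -0.340305 + 0.13·(-1.779277) = -0.571611
y(1.52) ≈ -0.5716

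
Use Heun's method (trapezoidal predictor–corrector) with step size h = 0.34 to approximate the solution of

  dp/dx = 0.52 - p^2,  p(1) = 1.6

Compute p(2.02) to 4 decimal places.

0.8873

Heun: k1 = f(x_n, p_n); k2 = f(x_n + h, p_n + h·k1); p_{n+1} = p_n + (h/2)·(k1 + k2).
x=1.000000, p=1.600000:
  k1 = f(1.000000, 1.600000) = -2.040000
  k2 = f(1.340000, 0.906400) = -0.301561
  p ← 1.600000 + (0.34/2)·(-2.040000 + (-0.301561)) = 1.201935
x=1.340000, p=1.201935:
  k1 = f(1.340000, 1.201935) = -0.924647
  k2 = f(1.680000, 0.887555) = -0.267753
  p ← 1.201935 + (0.34/2)·(-0.924647 + (-0.267753)) = 0.999227
x=1.680000, p=0.999227:
  k1 = f(1.680000, 0.999227) = -0.478454
  k2 = f(2.020000, 0.836552) = -0.179820
  p ← 0.999227 + (0.34/2)·(-0.478454 + (-0.179820)) = 0.887320
p(2.02) ≈ 0.8873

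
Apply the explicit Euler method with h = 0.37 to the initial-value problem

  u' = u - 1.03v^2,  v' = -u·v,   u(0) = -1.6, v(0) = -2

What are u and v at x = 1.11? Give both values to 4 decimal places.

-34.0624, -32.6185

Euler on (u,v): u_{n+1} = u_n + h·u', v_{n+1} = v_n + h·v'.
0.000000: (-1.600000, -2.000000); f=(-5.720000, -3.200000) → (-3.716400, -3.184000)
0.370000: (-3.716400, -3.184000); f=(-14.158392, -11.833018) → (-8.955005, -7.562217)
0.740000: (-8.955005, -7.562217); f=(-67.857737, -67.719686) → (-34.062368, -32.618500)
(u(1.11), v(1.11)) ≈ (-34.0624, -32.6185)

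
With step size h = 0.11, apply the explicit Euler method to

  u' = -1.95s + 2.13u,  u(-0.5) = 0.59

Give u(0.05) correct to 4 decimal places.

2.2459

Euler: u_{n+1} = u_n + h·f(s_n, u_n).
s=-0.500000, u=0.590000: f=2.231700 → u ← 0.590000 + 0.11·2.231700 = 0.835487
s=-0.390000, u=0.835487: f=2.540087 → u ← 0.835487 + 0.11·2.540087 = 1.114897
s=-0.280000, u=1.114897: f=2.920730 → u ← 1.114897 + 0.11·2.920730 = 1.436177
s=-0.170000, u=1.436177: f=3.390557 → u ← 1.436177 + 0.11·3.390557 = 1.809138
s=-0.060000, u=1.809138: f=3.970464 → u ← 1.809138 + 0.11·3.970464 = 2.245889
u(0.05) ≈ 2.2459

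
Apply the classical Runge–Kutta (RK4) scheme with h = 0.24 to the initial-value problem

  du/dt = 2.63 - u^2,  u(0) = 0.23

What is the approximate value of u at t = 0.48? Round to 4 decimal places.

RK4: k1 = f(t_n, u_n); k2 = f(t_n + h/2, u_n + (h/2)·k1); k3 = f(t_n + h/2, u_n + (h/2)·k2); k4 = f(t_n + h, u_n + h·k3); u_{n+1} = u_n + (h/6)·(k1 + 2k2 + 2k3 + k4).
t=0.000000, u=0.230000:
  k1 = f(0.000000, 0.230000) = 2.577100
  k2 = f(0.120000, 0.539252) = 2.339207
  k3 = f(0.120000, 0.510705) = 2.369181
  k4 = f(0.240000, 0.798603) = 1.992233
  u ← 0.230000 + (0.24/6)·(k1 + 2k2 + 2k3 + k4) = 0.789444
t=0.240000, u=0.789444:
  k1 = f(0.240000, 0.789444) = 2.006778
  k2 = f(0.360000, 1.030258) = 1.568569
  k3 = f(0.360000, 0.977673) = 1.674156
  k4 = f(0.480000, 1.191242) = 1.210943
  u ← 0.789444 + (0.24/6)·(k1 + 2k2 + 2k3 + k4) = 1.177571
u(0.48) ≈ 1.1776

1.1776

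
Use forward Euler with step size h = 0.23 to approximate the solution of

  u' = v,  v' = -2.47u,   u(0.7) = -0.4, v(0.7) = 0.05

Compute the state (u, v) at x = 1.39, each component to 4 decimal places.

Euler on (u,v): u_{n+1} = u_n + h·u', v_{n+1} = v_n + h·v'.
0.700000: (-0.400000, 0.050000); f=(0.050000, 0.988000) → (-0.388500, 0.277240)
0.930000: (-0.388500, 0.277240); f=(0.277240, 0.959595) → (-0.324735, 0.497947)
1.160000: (-0.324735, 0.497947); f=(0.497947, 0.802095) → (-0.210207, 0.682429)
(u(1.39), v(1.39)) ≈ (-0.2102, 0.6824)

-0.2102, 0.6824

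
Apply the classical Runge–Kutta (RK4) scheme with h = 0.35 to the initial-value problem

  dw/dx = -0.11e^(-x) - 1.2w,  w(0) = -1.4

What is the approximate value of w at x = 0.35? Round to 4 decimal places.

-0.9462

RK4: k1 = f(x_n, w_n); k2 = f(x_n + h/2, w_n + (h/2)·k1); k3 = f(x_n + h/2, w_n + (h/2)·k2); k4 = f(x_n + h, w_n + h·k3); w_{n+1} = w_n + (h/6)·(k1 + 2k2 + 2k3 + k4).
x=0.000000, w=-1.400000:
  k1 = f(0.000000, -1.400000) = 1.570000
  k2 = f(0.175000, -1.125250) = 1.257960
  k3 = f(0.175000, -1.179857) = 1.323488
  k4 = f(0.350000, -0.936779) = 1.046619
  w ← -1.400000 + (0.35/6)·(k1 + 2k2 + 2k3 + k4) = -0.946195
w(0.35) ≈ -0.9462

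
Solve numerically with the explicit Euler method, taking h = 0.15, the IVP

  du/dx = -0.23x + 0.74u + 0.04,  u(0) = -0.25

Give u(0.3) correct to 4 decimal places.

-0.3011

Euler: u_{n+1} = u_n + h·f(x_n, u_n).
x=0.000000, u=-0.250000: f=-0.145000 → u ← -0.250000 + 0.15·(-0.145000) = -0.271750
x=0.150000, u=-0.271750: f=-0.195595 → u ← -0.271750 + 0.15·(-0.195595) = -0.301089
u(0.3) ≈ -0.3011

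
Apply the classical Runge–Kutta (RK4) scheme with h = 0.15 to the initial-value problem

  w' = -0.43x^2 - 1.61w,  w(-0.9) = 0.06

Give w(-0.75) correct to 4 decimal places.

RK4: k1 = f(x_n, w_n); k2 = f(x_n + h/2, w_n + (h/2)·k1); k3 = f(x_n + h/2, w_n + (h/2)·k2); k4 = f(x_n + h, w_n + h·k3); w_{n+1} = w_n + (h/6)·(k1 + 2k2 + 2k3 + k4).
x=-0.900000, w=0.060000:
  k1 = f(-0.900000, 0.060000) = -0.444900
  k2 = f(-0.825000, 0.026632) = -0.335547
  k3 = f(-0.825000, 0.034834) = -0.348751
  k4 = f(-0.750000, 0.007687) = -0.254252
  w ← 0.060000 + (0.15/6)·(k1 + 2k2 + 2k3 + k4) = 0.008306
w(-0.75) ≈ 0.0083

0.0083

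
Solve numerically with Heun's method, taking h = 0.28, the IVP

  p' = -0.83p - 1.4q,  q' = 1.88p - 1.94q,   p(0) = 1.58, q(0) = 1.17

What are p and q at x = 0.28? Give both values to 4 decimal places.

0.8117, 1.0955

Heun on (p,q): k1 = f(x_n, state_n); k2 = f(x_n + h, state_n + h·k1); state_{n+1} = state_n + (h/2)·(k1 + k2).
0.000000: (1.580000, 1.170000)
  k1 = (-2.949400, 0.700600)
  predictor → (0.754168, 1.366168)
  k2 = (-2.538595, -1.232530)
  → (0.811681, 1.095530)
(p(0.28), q(0.28)) ≈ (0.8117, 1.0955)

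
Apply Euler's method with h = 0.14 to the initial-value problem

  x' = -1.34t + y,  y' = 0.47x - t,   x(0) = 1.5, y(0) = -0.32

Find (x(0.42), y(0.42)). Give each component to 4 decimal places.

Euler on (x,y): x_{n+1} = x_n + h·x', y_{n+1} = y_n + h·y'.
0.000000: (1.500000, -0.320000); f=(-0.320000, 0.705000) → (1.455200, -0.221300)
0.140000: (1.455200, -0.221300); f=(-0.408900, 0.543944) → (1.397954, -0.145148)
0.280000: (1.397954, -0.145148); f=(-0.520348, 0.377038) → (1.325105, -0.092362)
(x(0.42), y(0.42)) ≈ (1.3251, -0.0924)

1.3251, -0.0924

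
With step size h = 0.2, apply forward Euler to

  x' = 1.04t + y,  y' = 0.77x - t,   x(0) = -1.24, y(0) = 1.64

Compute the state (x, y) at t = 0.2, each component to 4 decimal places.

-0.9120, 1.4490

Euler on (x,y): x_{n+1} = x_n + h·x', y_{n+1} = y_n + h·y'.
0.000000: (-1.240000, 1.640000); f=(1.640000, -0.954800) → (-0.912000, 1.449040)
(x(0.2), y(0.2)) ≈ (-0.9120, 1.4490)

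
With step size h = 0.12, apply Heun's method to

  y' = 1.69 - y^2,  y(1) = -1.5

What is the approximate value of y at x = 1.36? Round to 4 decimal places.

Heun: k1 = f(x_n, y_n); k2 = f(x_n + h, y_n + h·k1); y_{n+1} = y_n + (h/2)·(k1 + k2).
x=1.000000, y=-1.500000:
  k1 = f(1.000000, -1.500000) = -0.560000
  k2 = f(1.120000, -1.567200) = -0.766116
  y ← -1.500000 + (0.12/2)·(-0.560000 + (-0.766116)) = -1.579567
x=1.120000, y=-1.579567:
  k1 = f(1.120000, -1.579567) = -0.805032
  k2 = f(1.240000, -1.676171) = -1.119548
  y ← -1.579567 + (0.12/2)·(-0.805032 + (-1.119548)) = -1.695042
x=1.240000, y=-1.695042:
  k1 = f(1.240000, -1.695042) = -1.183167
  k2 = f(1.360000, -1.837022) = -1.684649
  y ← -1.695042 + (0.12/2)·(-1.183167 + (-1.684649)) = -1.867111
y(1.36) ≈ -1.8671

-1.8671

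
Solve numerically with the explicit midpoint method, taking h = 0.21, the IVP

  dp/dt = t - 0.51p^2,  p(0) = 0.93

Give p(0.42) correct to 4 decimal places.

Midpoint: k1 = f(t_n, p_n); k2 = f(t_n + h/2, p_n + (h/2)·k1); p_{n+1} = p_n + h·k2.
t=0.000000, p=0.930000:
  k1 = f(0.000000, 0.930000) = -0.441099
  k2 = f(0.105000, 0.883685) = -0.293258
  p ← 0.930000 + 0.21·(-0.293258) = 0.868416
t=0.210000, p=0.868416:
  k1 = f(0.210000, 0.868416) = -0.174614
  k2 = f(0.315000, 0.850081) = -0.053545
  p ← 0.868416 + 0.21·(-0.053545) = 0.857171
p(0.42) ≈ 0.8572

0.8572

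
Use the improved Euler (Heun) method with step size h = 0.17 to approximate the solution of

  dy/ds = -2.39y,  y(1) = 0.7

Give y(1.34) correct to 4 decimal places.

0.3201

Heun: k1 = f(s_n, y_n); k2 = f(s_n + h, y_n + h·k1); y_{n+1} = y_n + (h/2)·(k1 + k2).
s=1.000000, y=0.700000:
  k1 = f(1.000000, 0.700000) = -1.673000
  k2 = f(1.170000, 0.415590) = -0.993260
  y ← 0.700000 + (0.17/2)·(-1.673000 + (-0.993260)) = 0.473368
s=1.170000, y=0.473368:
  k1 = f(1.170000, 0.473368) = -1.131349
  k2 = f(1.340000, 0.281039) = -0.671682
  y ← 0.473368 + (0.17/2)·(-1.131349 + (-0.671682)) = 0.320110
y(1.34) ≈ 0.3201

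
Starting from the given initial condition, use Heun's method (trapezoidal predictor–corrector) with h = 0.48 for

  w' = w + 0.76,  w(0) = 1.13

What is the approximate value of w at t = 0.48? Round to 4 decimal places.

Heun: k1 = f(t_n, w_n); k2 = f(t_n + h, w_n + h·k1); w_{n+1} = w_n + (h/2)·(k1 + k2).
t=0.000000, w=1.130000:
  k1 = f(0.000000, 1.130000) = 1.890000
  k2 = f(0.480000, 2.037200) = 2.797200
  w ← 1.130000 + (0.48/2)·(1.890000 + 2.797200) = 2.254928
w(0.48) ≈ 2.2549

2.2549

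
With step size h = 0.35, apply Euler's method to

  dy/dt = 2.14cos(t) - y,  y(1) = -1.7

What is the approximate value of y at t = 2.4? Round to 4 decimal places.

Euler: y_{n+1} = y_n + h·f(t_n, y_n).
t=1.000000, y=-1.700000: f=2.856247 → y ← -1.700000 + 0.35·2.856247 = -0.700314
t=1.350000, y=-0.700314: f=1.168988 → y ← -0.700314 + 0.35·1.168988 = -0.291168
t=1.700000, y=-0.291168: f=0.015441 → y ← -0.291168 + 0.35·0.015441 = -0.285764
t=2.050000, y=-0.285764: f=-0.700932 → y ← -0.285764 + 0.35·(-0.700932) = -0.531090
y(2.4) ≈ -0.5311

-0.5311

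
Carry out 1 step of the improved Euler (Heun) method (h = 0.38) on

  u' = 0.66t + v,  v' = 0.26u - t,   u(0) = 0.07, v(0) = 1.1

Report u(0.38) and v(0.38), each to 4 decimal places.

Heun on (u,v): k1 = f(t_n, state_n); k2 = f(t_n + h, state_n + h·k1); state_{n+1} = state_n + (h/2)·(k1 + k2).
0.000000: (0.070000, 1.100000)
  k1 = (1.100000, 0.018200)
  predictor → (0.488000, 1.106916)
  k2 = (1.357716, -0.253120)
  → (0.536966, 1.055365)
(u(0.38), v(0.38)) ≈ (0.5370, 1.0554)

0.5370, 1.0554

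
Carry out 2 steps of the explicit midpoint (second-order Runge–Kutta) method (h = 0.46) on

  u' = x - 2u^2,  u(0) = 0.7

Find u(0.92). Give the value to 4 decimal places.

Midpoint: k1 = f(x_n, u_n); k2 = f(x_n + h/2, u_n + (h/2)·k1); u_{n+1} = u_n + h·k2.
x=0.000000, u=0.700000:
  k1 = f(0.000000, 0.700000) = -0.980000
  k2 = f(0.230000, 0.474600) = -0.220490
  u ← 0.700000 + 0.46·(-0.220490) = 0.598574
x=0.460000, u=0.598574:
  k1 = f(0.460000, 0.598574) = -0.256583
  k2 = f(0.690000, 0.539560) = 0.107749
  u ← 0.598574 + 0.46·0.107749 = 0.648139
u(0.92) ≈ 0.6481

0.6481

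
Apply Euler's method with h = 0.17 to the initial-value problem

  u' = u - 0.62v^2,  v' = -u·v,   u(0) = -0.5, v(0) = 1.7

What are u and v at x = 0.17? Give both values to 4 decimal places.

Euler on (u,v): u_{n+1} = u_n + h·u', v_{n+1} = v_n + h·v'.
0.000000: (-0.500000, 1.700000); f=(-2.291800, 0.850000) → (-0.889606, 1.844500)
(u(0.17), v(0.17)) ≈ (-0.8896, 1.8445)

-0.8896, 1.8445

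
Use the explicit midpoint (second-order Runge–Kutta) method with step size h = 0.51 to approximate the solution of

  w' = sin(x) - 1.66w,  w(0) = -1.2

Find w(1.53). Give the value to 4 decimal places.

Midpoint: k1 = f(x_n, w_n); k2 = f(x_n + h/2, w_n + (h/2)·k1); w_{n+1} = w_n + h·k2.
x=0.000000, w=-1.200000:
  k1 = f(0.000000, -1.200000) = 1.992000
  k2 = f(0.255000, -0.692040) = 1.401032
  w ← -1.200000 + 0.51·1.401032 = -0.485474
x=0.510000, w=-0.485474:
  k1 = f(0.510000, -0.485474) = 1.294064
  k2 = f(0.765000, -0.155488) = 0.950646
  w ← -0.485474 + 0.51·0.950646 = -0.000644
x=1.020000, w=-0.000644:
  k1 = f(1.020000, -0.000644) = 0.853177
  k2 = f(1.275000, 0.216916) = 0.596490
  w ← -0.000644 + 0.51·0.596490 = 0.303566
w(1.53) ≈ 0.3036

0.3036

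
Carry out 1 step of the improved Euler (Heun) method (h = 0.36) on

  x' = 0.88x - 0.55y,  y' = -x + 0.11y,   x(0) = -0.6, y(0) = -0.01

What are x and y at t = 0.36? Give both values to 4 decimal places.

-0.8392, 0.2437

Heun on (x,y): k1 = f(t_n, state_n); k2 = f(t_n + h, state_n + h·k1); state_{n+1} = state_n + (h/2)·(k1 + k2).
0.000000: (-0.600000, -0.010000)
  k1 = (-0.522500, 0.598900)
  predictor → (-0.788100, 0.205604)
  k2 = (-0.806610, 0.810716)
  → (-0.839240, 0.243731)
(x(0.36), y(0.36)) ≈ (-0.8392, 0.2437)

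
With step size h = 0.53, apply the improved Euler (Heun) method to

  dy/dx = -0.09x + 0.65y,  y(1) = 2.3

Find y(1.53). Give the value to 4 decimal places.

Heun: k1 = f(x_n, y_n); k2 = f(x_n + h, y_n + h·k1); y_{n+1} = y_n + (h/2)·(k1 + k2).
x=1.000000, y=2.300000:
  k1 = f(1.000000, 2.300000) = 1.405000
  k2 = f(1.530000, 3.044650) = 1.841322
  y ← 2.300000 + (0.53/2)·(1.405000 + 1.841322) = 3.160275
y(1.53) ≈ 3.1603

3.1603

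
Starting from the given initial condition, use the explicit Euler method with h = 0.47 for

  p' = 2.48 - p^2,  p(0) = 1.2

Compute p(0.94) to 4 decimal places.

1.5139

Euler: p_{n+1} = p_n + h·f(x_n, p_n).
x=0.000000, p=1.200000: f=1.040000 → p ← 1.200000 + 0.47·1.040000 = 1.688800
x=0.470000, p=1.688800: f=-0.372045 → p ← 1.688800 + 0.47·(-0.372045) = 1.513939
p(0.94) ≈ 1.5139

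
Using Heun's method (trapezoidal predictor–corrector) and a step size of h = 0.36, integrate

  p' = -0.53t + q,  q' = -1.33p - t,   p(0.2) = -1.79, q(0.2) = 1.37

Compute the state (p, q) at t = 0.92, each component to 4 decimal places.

-0.5864, 2.1577

Heun on (p,q): k1 = f(t_n, state_n); k2 = f(t_n + h, state_n + h·k1); state_{n+1} = state_n + (h/2)·(k1 + k2).
0.200000: (-1.790000, 1.370000)
  k1 = (1.264000, 2.180700)
  predictor → (-1.334960, 2.155052)
  k2 = (1.858252, 1.215497)
  → (-1.227995, 1.981315)
0.560000: (-1.227995, 1.981315)
  k1 = (1.684515, 1.073233)
  predictor → (-0.621569, 2.367679)
  k2 = (1.880079, -0.093313)
  → (-0.586368, 2.157701)
(p(0.92), q(0.92)) ≈ (-0.5864, 2.1577)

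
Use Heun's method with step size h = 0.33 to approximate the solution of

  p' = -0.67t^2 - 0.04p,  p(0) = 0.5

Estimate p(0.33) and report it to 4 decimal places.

0.4814

Heun: k1 = f(t_n, p_n); k2 = f(t_n + h, p_n + h·k1); p_{n+1} = p_n + (h/2)·(k1 + k2).
t=0.000000, p=0.500000:
  k1 = f(0.000000, 0.500000) = -0.020000
  k2 = f(0.330000, 0.493400) = -0.092699
  p ← 0.500000 + (0.33/2)·(-0.020000 + (-0.092699)) = 0.481405
p(0.33) ≈ 0.4814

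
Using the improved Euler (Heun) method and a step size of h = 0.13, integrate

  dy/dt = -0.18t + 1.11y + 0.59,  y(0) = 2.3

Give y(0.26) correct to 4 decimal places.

Heun: k1 = f(t_n, y_n); k2 = f(t_n + h, y_n + h·k1); y_{n+1} = y_n + (h/2)·(k1 + k2).
t=0.000000, y=2.300000:
  k1 = f(0.000000, 2.300000) = 3.143000
  k2 = f(0.130000, 2.708590) = 3.573135
  y ← 2.300000 + (0.13/2)·(3.143000 + 3.573135) = 2.736549
t=0.130000, y=2.736549:
  k1 = f(0.130000, 2.736549) = 3.604169
  k2 = f(0.260000, 3.205091) = 4.100851
  y ← 2.736549 + (0.13/2)·(3.604169 + 4.100851) = 3.237375
y(0.26) ≈ 3.2374

3.2374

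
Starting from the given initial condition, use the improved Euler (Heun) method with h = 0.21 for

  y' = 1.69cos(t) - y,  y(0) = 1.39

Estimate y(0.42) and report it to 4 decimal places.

Heun: k1 = f(t_n, y_n); k2 = f(t_n + h, y_n + h·k1); y_{n+1} = y_n + (h/2)·(k1 + k2).
t=0.000000, y=1.390000:
  k1 = f(0.000000, 1.390000) = 0.300000
  k2 = f(0.210000, 1.453000) = 0.199872
  y ← 1.390000 + (0.21/2)·(0.300000 + 0.199872) = 1.442487
t=0.210000, y=1.442487:
  k1 = f(0.210000, 1.442487) = 0.210386
  k2 = f(0.420000, 1.486668) = 0.056453
  y ← 1.442487 + (0.21/2)·(0.210386 + 0.056453) = 1.470505
y(0.42) ≈ 1.4705

1.4705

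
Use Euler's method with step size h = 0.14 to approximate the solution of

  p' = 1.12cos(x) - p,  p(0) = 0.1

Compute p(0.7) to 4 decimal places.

Euler: p_{n+1} = p_n + h·f(x_n, p_n).
x=0.000000, p=0.100000: f=1.020000 → p ← 0.100000 + 0.14·1.020000 = 0.242800
x=0.140000, p=0.242800: f=0.866242 → p ← 0.242800 + 0.14·0.866242 = 0.364074
x=0.280000, p=0.364074: f=0.712308 → p ← 0.364074 + 0.14·0.712308 = 0.463797
x=0.420000, p=0.463797: f=0.558863 → p ← 0.463797 + 0.14·0.558863 = 0.542038
x=0.560000, p=0.542038: f=0.406888 → p ← 0.542038 + 0.14·0.406888 = 0.599002
p(0.7) ≈ 0.5990

0.5990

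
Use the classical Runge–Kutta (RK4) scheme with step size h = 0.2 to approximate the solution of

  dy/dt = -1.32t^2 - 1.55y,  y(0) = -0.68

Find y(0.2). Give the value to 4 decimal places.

RK4: k1 = f(t_n, y_n); k2 = f(t_n + h/2, y_n + (h/2)·k1); k3 = f(t_n + h/2, y_n + (h/2)·k2); k4 = f(t_n + h, y_n + h·k3); y_{n+1} = y_n + (h/6)·(k1 + 2k2 + 2k3 + k4).
t=0.000000, y=-0.680000:
  k1 = f(0.000000, -0.680000) = 1.054000
  k2 = f(0.100000, -0.574600) = 0.877430
  k3 = f(0.100000, -0.592257) = 0.904798
  k4 = f(0.200000, -0.499040) = 0.720713
  y ← -0.680000 + (0.2/6)·(k1 + 2k2 + 2k3 + k4) = -0.502028
y(0.2) ≈ -0.5020

-0.5020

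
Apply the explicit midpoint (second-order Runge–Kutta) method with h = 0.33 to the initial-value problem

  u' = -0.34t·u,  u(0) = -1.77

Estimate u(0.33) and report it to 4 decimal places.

Midpoint: k1 = f(t_n, u_n); k2 = f(t_n + h/2, u_n + (h/2)·k1); u_{n+1} = u_n + h·k2.
t=0.000000, u=-1.770000:
  k1 = f(0.000000, -1.770000) = 0.000000
  k2 = f(0.165000, -1.770000) = 0.099297
  u ← -1.770000 + 0.33·0.099297 = -1.737232
u(0.33) ≈ -1.7372

-1.7372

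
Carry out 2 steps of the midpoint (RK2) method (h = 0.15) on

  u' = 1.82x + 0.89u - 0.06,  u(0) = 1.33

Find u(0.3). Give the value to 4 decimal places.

Midpoint: k1 = f(x_n, u_n); k2 = f(x_n + h/2, u_n + (h/2)·k1); u_{n+1} = u_n + h·k2.
x=0.000000, u=1.330000:
  k1 = f(0.000000, 1.330000) = 1.123700
  k2 = f(0.075000, 1.414278) = 1.335207
  u ← 1.330000 + 0.15·1.335207 = 1.530281
x=0.150000, u=1.530281:
  k1 = f(0.150000, 1.530281) = 1.574950
  k2 = f(0.225000, 1.648402) = 1.816578
  u ← 1.530281 + 0.15·1.816578 = 1.802768
u(0.3) ≈ 1.8028

1.8028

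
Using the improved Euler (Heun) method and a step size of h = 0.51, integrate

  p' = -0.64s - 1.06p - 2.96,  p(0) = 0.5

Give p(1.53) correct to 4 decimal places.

Heun: k1 = f(s_n, p_n); k2 = f(s_n + h, p_n + h·k1); p_{n+1} = p_n + (h/2)·(k1 + k2).
s=0.000000, p=0.500000:
  k1 = f(0.000000, 0.500000) = -3.490000
  k2 = f(0.510000, -1.279900) = -1.929706
  p ← 0.500000 + (0.51/2)·(-3.490000 + (-1.929706)) = -0.882025
s=0.510000, p=-0.882025:
  k1 = f(0.510000, -0.882025) = -2.351453
  k2 = f(1.020000, -2.081266) = -1.406658
  p ← -0.882025 + (0.51/2)·(-2.351453 + (-1.406658)) = -1.840343
s=1.020000, p=-1.840343:
  k1 = f(1.020000, -1.840343) = -1.662036
  k2 = f(1.530000, -2.687982) = -1.089939
  p ← -1.840343 + (0.51/2)·(-1.662036 + (-1.089939)) = -2.542097
p(1.53) ≈ -2.5421

-2.5421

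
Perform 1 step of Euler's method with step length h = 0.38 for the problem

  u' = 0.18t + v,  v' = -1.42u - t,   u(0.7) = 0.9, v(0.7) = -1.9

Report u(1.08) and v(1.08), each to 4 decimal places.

0.2259, -2.6516

Euler on (u,v): u_{n+1} = u_n + h·u', v_{n+1} = v_n + h·v'.
0.700000: (0.900000, -1.900000); f=(-1.774000, -1.978000) → (0.225880, -2.651640)
(u(1.08), v(1.08)) ≈ (0.2259, -2.6516)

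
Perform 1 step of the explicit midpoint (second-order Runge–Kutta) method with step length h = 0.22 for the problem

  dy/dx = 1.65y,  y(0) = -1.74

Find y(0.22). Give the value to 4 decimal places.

-2.4863

Midpoint: k1 = f(x_n, y_n); k2 = f(x_n + h/2, y_n + (h/2)·k1); y_{n+1} = y_n + h·k2.
x=0.000000, y=-1.740000:
  k1 = f(0.000000, -1.740000) = -2.871000
  k2 = f(0.110000, -2.055810) = -3.392087
  y ← -1.740000 + 0.22·(-3.392087) = -2.486259
y(0.22) ≈ -2.4863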